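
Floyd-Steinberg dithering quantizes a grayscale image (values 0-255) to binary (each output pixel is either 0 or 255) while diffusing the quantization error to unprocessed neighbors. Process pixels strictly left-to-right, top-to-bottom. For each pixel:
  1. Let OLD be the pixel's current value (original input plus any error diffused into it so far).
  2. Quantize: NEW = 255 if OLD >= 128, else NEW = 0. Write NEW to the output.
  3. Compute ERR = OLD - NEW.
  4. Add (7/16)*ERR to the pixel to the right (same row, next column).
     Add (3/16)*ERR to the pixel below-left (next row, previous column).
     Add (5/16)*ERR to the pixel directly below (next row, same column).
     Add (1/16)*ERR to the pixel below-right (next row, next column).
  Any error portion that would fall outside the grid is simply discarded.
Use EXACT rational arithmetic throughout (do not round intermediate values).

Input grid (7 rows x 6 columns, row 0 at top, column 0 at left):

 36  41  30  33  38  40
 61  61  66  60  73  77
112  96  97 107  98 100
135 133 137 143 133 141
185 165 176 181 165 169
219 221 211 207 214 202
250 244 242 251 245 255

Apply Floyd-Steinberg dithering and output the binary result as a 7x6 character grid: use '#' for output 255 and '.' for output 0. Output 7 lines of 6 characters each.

(0,0): OLD=36 → NEW=0, ERR=36
(0,1): OLD=227/4 → NEW=0, ERR=227/4
(0,2): OLD=3509/64 → NEW=0, ERR=3509/64
(0,3): OLD=58355/1024 → NEW=0, ERR=58355/1024
(0,4): OLD=1031077/16384 → NEW=0, ERR=1031077/16384
(0,5): OLD=17703299/262144 → NEW=0, ERR=17703299/262144
(1,0): OLD=5305/64 → NEW=0, ERR=5305/64
(1,1): OLD=65295/512 → NEW=0, ERR=65295/512
(1,2): OLD=2509371/16384 → NEW=255, ERR=-1668549/16384
(1,3): OLD=3177183/65536 → NEW=0, ERR=3177183/65536
(1,4): OLD=545680253/4194304 → NEW=255, ERR=-523867267/4194304
(1,5): OLD=3180531291/67108864 → NEW=0, ERR=3180531291/67108864
(2,0): OLD=1325589/8192 → NEW=255, ERR=-763371/8192
(2,1): OLD=21278263/262144 → NEW=0, ERR=21278263/262144
(2,2): OLD=493868645/4194304 → NEW=0, ERR=493868645/4194304
(2,3): OLD=4827838589/33554432 → NEW=255, ERR=-3728541571/33554432
(2,4): OLD=23912764663/1073741824 → NEW=0, ERR=23912764663/1073741824
(2,5): OLD=2005708753969/17179869184 → NEW=0, ERR=2005708753969/17179869184
(3,0): OLD=507926469/4194304 → NEW=0, ERR=507926469/4194304
(3,1): OLD=7636992609/33554432 → NEW=255, ERR=-919387551/33554432
(3,2): OLD=39204170419/268435456 → NEW=255, ERR=-29246870861/268435456
(3,3): OLD=1239410924953/17179869184 → NEW=0, ERR=1239410924953/17179869184
(3,4): OLD=25627886124409/137438953472 → NEW=255, ERR=-9419047010951/137438953472
(3,5): OLD=327418133991799/2199023255552 → NEW=255, ERR=-233332796173961/2199023255552
(4,0): OLD=116880014827/536870912 → NEW=255, ERR=-20022067733/536870912
(4,1): OLD=1093167092335/8589934592 → NEW=0, ERR=1093167092335/8589934592
(4,2): OLD=57571358588061/274877906944 → NEW=255, ERR=-12522507682659/274877906944
(4,3): OLD=721078660900081/4398046511104 → NEW=255, ERR=-400423199431439/4398046511104
(4,4): OLD=6218125291286529/70368744177664 → NEW=0, ERR=6218125291286529/70368744177664
(4,5): OLD=191648161837968487/1125899906842624 → NEW=255, ERR=-95456314406900633/1125899906842624
(5,0): OLD=31776866668733/137438953472 → NEW=255, ERR=-3270066466627/137438953472
(5,1): OLD=1053275261467533/4398046511104 → NEW=255, ERR=-68226598863987/4398046511104
(5,2): OLD=6363425083903839/35184372088832 → NEW=255, ERR=-2608589798748321/35184372088832
(5,3): OLD=179955781486530437/1125899906842624 → NEW=255, ERR=-107148694758338683/1125899906842624
(5,4): OLD=401701644843568229/2251799813685248 → NEW=255, ERR=-172507307646170011/2251799813685248
(5,5): OLD=5314682709559694057/36028797018963968 → NEW=255, ERR=-3872660530276117783/36028797018963968
(6,0): OLD=16864295613163719/70368744177664 → NEW=255, ERR=-1079734152140601/70368744177664
(6,1): OLD=244377497472094139/1125899906842624 → NEW=255, ERR=-42726978772774981/1125899906842624
(6,2): OLD=826027281625321795/4503599627370496 → NEW=255, ERR=-322390623354154685/4503599627370496
(6,3): OLD=12317804504757250327/72057594037927936 → NEW=255, ERR=-6056881974914373353/72057594037927936
(6,4): OLD=182372945934699311479/1152921504606846976 → NEW=255, ERR=-111622037740046667401/1152921504606846976
(6,5): OLD=3214616048256591099361/18446744073709551616 → NEW=255, ERR=-1489303690539344562719/18446744073709551616
Row 0: ......
Row 1: ..#.#.
Row 2: #..#..
Row 3: .##.##
Row 4: #.##.#
Row 5: ######
Row 6: ######

Answer: ......
..#.#.
#..#..
.##.##
#.##.#
######
######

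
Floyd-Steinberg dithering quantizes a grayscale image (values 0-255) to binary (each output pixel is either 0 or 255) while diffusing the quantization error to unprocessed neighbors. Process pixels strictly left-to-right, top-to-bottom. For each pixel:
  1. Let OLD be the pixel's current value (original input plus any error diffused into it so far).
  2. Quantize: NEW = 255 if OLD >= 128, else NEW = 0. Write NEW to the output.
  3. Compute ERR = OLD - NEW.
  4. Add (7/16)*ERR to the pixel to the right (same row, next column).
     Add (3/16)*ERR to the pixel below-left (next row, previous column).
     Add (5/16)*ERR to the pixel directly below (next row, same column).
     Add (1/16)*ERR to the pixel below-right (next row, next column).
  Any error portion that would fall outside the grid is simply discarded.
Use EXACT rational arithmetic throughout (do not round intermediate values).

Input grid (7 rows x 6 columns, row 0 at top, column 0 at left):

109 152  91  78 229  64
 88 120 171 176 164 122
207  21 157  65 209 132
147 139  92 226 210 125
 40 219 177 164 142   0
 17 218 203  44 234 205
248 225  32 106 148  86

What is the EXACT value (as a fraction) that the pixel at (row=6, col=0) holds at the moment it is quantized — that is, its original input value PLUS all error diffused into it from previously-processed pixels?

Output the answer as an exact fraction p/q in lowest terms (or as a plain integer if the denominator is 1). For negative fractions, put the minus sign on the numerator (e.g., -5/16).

(0,0): OLD=109 → NEW=0, ERR=109
(0,1): OLD=3195/16 → NEW=255, ERR=-885/16
(0,2): OLD=17101/256 → NEW=0, ERR=17101/256
(0,3): OLD=439195/4096 → NEW=0, ERR=439195/4096
(0,4): OLD=18082109/65536 → NEW=255, ERR=1370429/65536
(0,5): OLD=76701867/1048576 → NEW=0, ERR=76701867/1048576
(1,0): OLD=28593/256 → NEW=0, ERR=28593/256
(1,1): OLD=350039/2048 → NEW=255, ERR=-172201/2048
(1,2): OLD=11254947/65536 → NEW=255, ERR=-5456733/65536
(1,3): OLD=47494247/262144 → NEW=255, ERR=-19352473/262144
(1,4): OLD=2661768021/16777216 → NEW=255, ERR=-1616422059/16777216
(1,5): OLD=27921150403/268435456 → NEW=0, ERR=27921150403/268435456
(2,0): OLD=7410093/32768 → NEW=255, ERR=-945747/32768
(2,1): OLD=-27822913/1048576 → NEW=0, ERR=-27822913/1048576
(2,2): OLD=1682327293/16777216 → NEW=0, ERR=1682327293/16777216
(2,3): OLD=8392807253/134217728 → NEW=0, ERR=8392807253/134217728
(2,4): OLD=949780220543/4294967296 → NEW=255, ERR=-145436439937/4294967296
(2,5): OLD=9872803834729/68719476736 → NEW=255, ERR=-7650662732951/68719476736
(3,0): OLD=2231462493/16777216 → NEW=255, ERR=-2046727587/16777216
(3,1): OLD=12661180825/134217728 → NEW=0, ERR=12661180825/134217728
(3,2): OLD=187553471003/1073741824 → NEW=255, ERR=-86250694117/1073741824
(3,3): OLD=14452797934737/68719476736 → NEW=255, ERR=-3070668632943/68719476736
(3,4): OLD=89556487661041/549755813888 → NEW=255, ERR=-50631244880399/549755813888
(3,5): OLD=420450539983231/8796093022208 → NEW=0, ERR=420450539983231/8796093022208
(4,0): OLD=42013784915/2147483648 → NEW=0, ERR=42013784915/2147483648
(4,1): OLD=8052288367159/34359738368 → NEW=255, ERR=-709444916681/34359738368
(4,2): OLD=154351625848949/1099511627776 → NEW=255, ERR=-126023839233931/1099511627776
(4,3): OLD=1365189965953065/17592186044416 → NEW=0, ERR=1365189965953065/17592186044416
(4,4): OLD=43161389343586745/281474976710656 → NEW=255, ERR=-28614729717630535/281474976710656
(4,5): OLD=-158954219004861073/4503599627370496 → NEW=0, ERR=-158954219004861073/4503599627370496
(5,0): OLD=10578616879253/549755813888 → NEW=0, ERR=10578616879253/549755813888
(5,1): OLD=3513125547497957/17592186044416 → NEW=255, ERR=-972881893828123/17592186044416
(5,2): OLD=21989836988635175/140737488355328 → NEW=255, ERR=-13898222541973465/140737488355328
(5,3): OLD=-5307826703859427/4503599627370496 → NEW=0, ERR=-5307826703859427/4503599627370496
(5,4): OLD=1800971226850884957/9007199254740992 → NEW=255, ERR=-495864583108068003/9007199254740992
(5,5): OLD=23567347932781189889/144115188075855872 → NEW=255, ERR=-13182025026562057471/144115188075855872
(6,0): OLD=68579727243438799/281474976710656 → NEW=255, ERR=-3196391817778481/281474976710656
Target (6,0): original=248, with diffused error = 68579727243438799/281474976710656

Answer: 68579727243438799/281474976710656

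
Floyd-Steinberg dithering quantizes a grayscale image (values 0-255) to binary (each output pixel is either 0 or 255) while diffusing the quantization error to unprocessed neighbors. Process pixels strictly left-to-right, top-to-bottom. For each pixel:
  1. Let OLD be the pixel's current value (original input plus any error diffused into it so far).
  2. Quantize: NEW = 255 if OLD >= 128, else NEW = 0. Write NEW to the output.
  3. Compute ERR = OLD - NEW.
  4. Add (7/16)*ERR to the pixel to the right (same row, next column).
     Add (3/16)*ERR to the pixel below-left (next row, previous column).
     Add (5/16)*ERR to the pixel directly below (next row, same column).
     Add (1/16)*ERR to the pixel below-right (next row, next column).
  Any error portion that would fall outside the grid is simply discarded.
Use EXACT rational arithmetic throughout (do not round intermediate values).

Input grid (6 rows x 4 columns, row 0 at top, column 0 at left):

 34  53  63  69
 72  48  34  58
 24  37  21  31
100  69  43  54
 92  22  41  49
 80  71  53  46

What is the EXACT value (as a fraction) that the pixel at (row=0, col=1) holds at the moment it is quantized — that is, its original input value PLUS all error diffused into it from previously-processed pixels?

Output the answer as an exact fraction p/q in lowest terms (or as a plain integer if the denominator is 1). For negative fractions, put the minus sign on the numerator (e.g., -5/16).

Answer: 543/8

Derivation:
(0,0): OLD=34 → NEW=0, ERR=34
(0,1): OLD=543/8 → NEW=0, ERR=543/8
Target (0,1): original=53, with diffused error = 543/8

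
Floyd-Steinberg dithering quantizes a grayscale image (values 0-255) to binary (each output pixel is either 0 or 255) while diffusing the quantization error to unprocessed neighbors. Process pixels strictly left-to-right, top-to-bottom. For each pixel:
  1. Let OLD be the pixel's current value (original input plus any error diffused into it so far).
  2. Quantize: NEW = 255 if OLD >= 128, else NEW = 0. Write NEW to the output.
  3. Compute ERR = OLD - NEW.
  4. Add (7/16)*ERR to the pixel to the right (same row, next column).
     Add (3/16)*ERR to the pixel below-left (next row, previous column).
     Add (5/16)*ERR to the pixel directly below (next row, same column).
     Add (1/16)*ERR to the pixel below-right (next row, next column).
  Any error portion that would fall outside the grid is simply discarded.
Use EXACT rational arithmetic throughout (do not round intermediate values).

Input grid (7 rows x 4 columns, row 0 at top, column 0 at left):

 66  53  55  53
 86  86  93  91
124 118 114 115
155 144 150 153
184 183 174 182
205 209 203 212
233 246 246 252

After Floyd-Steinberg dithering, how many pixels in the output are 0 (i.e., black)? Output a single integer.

Answer: 10

Derivation:
(0,0): OLD=66 → NEW=0, ERR=66
(0,1): OLD=655/8 → NEW=0, ERR=655/8
(0,2): OLD=11625/128 → NEW=0, ERR=11625/128
(0,3): OLD=189919/2048 → NEW=0, ERR=189919/2048
(1,0): OLD=15613/128 → NEW=0, ERR=15613/128
(1,1): OLD=190571/1024 → NEW=255, ERR=-70549/1024
(1,2): OLD=3727175/32768 → NEW=0, ERR=3727175/32768
(1,3): OLD=91969953/524288 → NEW=255, ERR=-41723487/524288
(2,0): OLD=2444489/16384 → NEW=255, ERR=-1733431/16384
(2,1): OLD=41488563/524288 → NEW=0, ERR=41488563/524288
(2,2): OLD=172950463/1048576 → NEW=255, ERR=-94436417/1048576
(2,3): OLD=970359651/16777216 → NEW=0, ERR=970359651/16777216
(3,0): OLD=1147350969/8388608 → NEW=255, ERR=-991744071/8388608
(3,1): OLD=12550238695/134217728 → NEW=0, ERR=12550238695/134217728
(3,2): OLD=383444614937/2147483648 → NEW=255, ERR=-164163715303/2147483648
(3,3): OLD=4535518357807/34359738368 → NEW=255, ERR=-4226214926033/34359738368
(4,0): OLD=353448181637/2147483648 → NEW=255, ERR=-194160148603/2147483648
(4,1): OLD=2593176274319/17179869184 → NEW=255, ERR=-1787690367601/17179869184
(4,2): OLD=48030965573679/549755813888 → NEW=0, ERR=48030965573679/549755813888
(4,3): OLD=1556982583857401/8796093022208 → NEW=255, ERR=-686021136805639/8796093022208
(5,0): OLD=43220493876597/274877906944 → NEW=255, ERR=-26873372394123/274877906944
(5,1): OLD=1270513667986259/8796093022208 → NEW=255, ERR=-972490052676781/8796093022208
(5,2): OLD=707231129208119/4398046511104 → NEW=255, ERR=-414270731123401/4398046511104
(5,3): OLD=21374947060752591/140737488355328 → NEW=255, ERR=-14513112469856049/140737488355328
(6,0): OLD=25574625045701401/140737488355328 → NEW=255, ERR=-10313434484907239/140737488355328
(6,1): OLD=350420351704440383/2251799813685248 → NEW=255, ERR=-223788600785297857/2251799813685248
(6,2): OLD=5290443937453798281/36028797018963968 → NEW=255, ERR=-3896899302382013559/36028797018963968
(6,3): OLD=96019324673009980351/576460752303423488 → NEW=255, ERR=-50978167164363009089/576460752303423488
Output grid:
  Row 0: ....  (4 black, running=4)
  Row 1: .#.#  (2 black, running=6)
  Row 2: #.#.  (2 black, running=8)
  Row 3: #.##  (1 black, running=9)
  Row 4: ##.#  (1 black, running=10)
  Row 5: ####  (0 black, running=10)
  Row 6: ####  (0 black, running=10)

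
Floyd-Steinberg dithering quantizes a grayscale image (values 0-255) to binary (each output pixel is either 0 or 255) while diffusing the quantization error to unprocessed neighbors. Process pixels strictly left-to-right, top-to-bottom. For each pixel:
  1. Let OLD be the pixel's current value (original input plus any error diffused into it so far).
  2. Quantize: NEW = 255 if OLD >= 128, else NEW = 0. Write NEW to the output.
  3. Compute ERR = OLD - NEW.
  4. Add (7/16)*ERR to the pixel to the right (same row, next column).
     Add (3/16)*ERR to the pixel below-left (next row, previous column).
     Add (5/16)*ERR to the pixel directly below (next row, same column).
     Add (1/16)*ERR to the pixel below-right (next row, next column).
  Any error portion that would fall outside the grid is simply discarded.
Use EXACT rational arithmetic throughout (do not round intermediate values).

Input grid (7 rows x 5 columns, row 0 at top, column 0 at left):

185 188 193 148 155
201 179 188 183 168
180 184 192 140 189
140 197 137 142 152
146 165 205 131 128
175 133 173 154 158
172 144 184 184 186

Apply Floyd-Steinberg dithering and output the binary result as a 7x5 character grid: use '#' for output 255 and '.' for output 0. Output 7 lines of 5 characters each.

Answer: ###.#
#.##.
##.##
.##.#
#.#.#
#.##.
##.##

Derivation:
(0,0): OLD=185 → NEW=255, ERR=-70
(0,1): OLD=1259/8 → NEW=255, ERR=-781/8
(0,2): OLD=19237/128 → NEW=255, ERR=-13403/128
(0,3): OLD=209283/2048 → NEW=0, ERR=209283/2048
(0,4): OLD=6544021/32768 → NEW=255, ERR=-1811819/32768
(1,0): OLD=20585/128 → NEW=255, ERR=-12055/128
(1,1): OLD=85279/1024 → NEW=0, ERR=85279/1024
(1,2): OLD=6709963/32768 → NEW=255, ERR=-1645877/32768
(1,3): OLD=23074895/131072 → NEW=255, ERR=-10348465/131072
(1,4): OLD=257040013/2097152 → NEW=0, ERR=257040013/2097152
(2,0): OLD=2722757/16384 → NEW=255, ERR=-1455163/16384
(2,1): OLD=81717639/524288 → NEW=255, ERR=-51975801/524288
(2,2): OLD=1034593237/8388608 → NEW=0, ERR=1034593237/8388608
(2,3): OLD=25384261423/134217728 → NEW=255, ERR=-8841259217/134217728
(2,4): OLD=415641570953/2147483648 → NEW=255, ERR=-131966759287/2147483648
(3,0): OLD=785651637/8388608 → NEW=0, ERR=785651637/8388608
(3,1): OLD=15070563025/67108864 → NEW=255, ERR=-2042197295/67108864
(3,2): OLD=308552373899/2147483648 → NEW=255, ERR=-239055956341/2147483648
(3,3): OLD=295918250915/4294967296 → NEW=0, ERR=295918250915/4294967296
(3,4): OLD=10914200332463/68719476736 → NEW=255, ERR=-6609266235217/68719476736
(4,0): OLD=182065779899/1073741824 → NEW=255, ERR=-91738385221/1073741824
(4,1): OLD=3542226820475/34359738368 → NEW=0, ERR=3542226820475/34359738368
(4,2): OLD=124427486090005/549755813888 → NEW=255, ERR=-15760246451435/549755813888
(4,3): OLD=1011533426866299/8796093022208 → NEW=0, ERR=1011533426866299/8796093022208
(4,4): OLD=21471242684881117/140737488355328 → NEW=255, ERR=-14416816845727523/140737488355328
(5,0): OLD=92155806256465/549755813888 → NEW=255, ERR=-48031926284975/549755813888
(5,1): OLD=511392120504691/4398046511104 → NEW=0, ERR=511392120504691/4398046511104
(5,2): OLD=34187665803063115/140737488355328 → NEW=255, ERR=-1700393727545525/140737488355328
(5,3): OLD=92128003933815877/562949953421312 → NEW=255, ERR=-51424234188618683/562949953421312
(5,4): OLD=839569645333638631/9007199254740992 → NEW=0, ERR=839569645333638631/9007199254740992
(6,0): OLD=11716323308673281/70368744177664 → NEW=255, ERR=-6227706456631039/70368744177664
(6,1): OLD=301496667747001551/2251799813685248 → NEW=255, ERR=-272712284742736689/2251799813685248
(6,2): OLD=4229023115521548885/36028797018963968 → NEW=0, ERR=4229023115521548885/36028797018963968
(6,3): OLD=128855720241874794599/576460752303423488 → NEW=255, ERR=-18141771595498194841/576460752303423488
(6,4): OLD=1804558668384119766929/9223372036854775808 → NEW=255, ERR=-547401201013848064111/9223372036854775808
Row 0: ###.#
Row 1: #.##.
Row 2: ##.##
Row 3: .##.#
Row 4: #.#.#
Row 5: #.##.
Row 6: ##.##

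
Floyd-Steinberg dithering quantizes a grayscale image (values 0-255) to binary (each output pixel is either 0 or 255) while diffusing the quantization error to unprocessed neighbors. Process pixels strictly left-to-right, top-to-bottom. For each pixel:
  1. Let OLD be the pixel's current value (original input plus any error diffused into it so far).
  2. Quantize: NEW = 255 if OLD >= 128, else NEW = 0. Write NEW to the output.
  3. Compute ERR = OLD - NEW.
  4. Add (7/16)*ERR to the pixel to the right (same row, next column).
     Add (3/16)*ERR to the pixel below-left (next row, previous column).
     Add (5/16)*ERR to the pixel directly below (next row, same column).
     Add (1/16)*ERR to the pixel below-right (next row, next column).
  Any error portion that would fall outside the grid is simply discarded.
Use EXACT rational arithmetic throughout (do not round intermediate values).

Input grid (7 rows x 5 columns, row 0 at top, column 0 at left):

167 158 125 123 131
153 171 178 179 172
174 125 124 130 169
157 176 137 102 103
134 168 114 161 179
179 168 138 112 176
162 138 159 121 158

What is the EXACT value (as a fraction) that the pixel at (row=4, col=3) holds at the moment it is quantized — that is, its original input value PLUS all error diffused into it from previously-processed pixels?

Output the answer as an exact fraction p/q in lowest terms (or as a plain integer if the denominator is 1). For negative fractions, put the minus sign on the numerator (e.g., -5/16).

(0,0): OLD=167 → NEW=255, ERR=-88
(0,1): OLD=239/2 → NEW=0, ERR=239/2
(0,2): OLD=5673/32 → NEW=255, ERR=-2487/32
(0,3): OLD=45567/512 → NEW=0, ERR=45567/512
(0,4): OLD=1392121/8192 → NEW=255, ERR=-696839/8192
(1,0): OLD=4733/32 → NEW=255, ERR=-3427/32
(1,1): OLD=36203/256 → NEW=255, ERR=-29077/256
(1,2): OLD=1050023/8192 → NEW=255, ERR=-1038937/8192
(1,3): OLD=4276875/32768 → NEW=255, ERR=-4078965/32768
(1,4): OLD=50604289/524288 → NEW=0, ERR=50604289/524288
(2,0): OLD=488393/4096 → NEW=0, ERR=488393/4096
(2,1): OLD=14575059/131072 → NEW=0, ERR=14575059/131072
(2,2): OLD=215122297/2097152 → NEW=0, ERR=215122297/2097152
(2,3): OLD=4903947035/33554432 → NEW=255, ERR=-3652433125/33554432
(2,4): OLD=77180664573/536870912 → NEW=255, ERR=-59721417987/536870912
(3,0): OLD=451120921/2097152 → NEW=255, ERR=-83652839/2097152
(3,1): OLD=3690719493/16777216 → NEW=255, ERR=-587470587/16777216
(3,2): OLD=75310426215/536870912 → NEW=255, ERR=-61591656345/536870912
(3,3): OLD=3593017255/1073741824 → NEW=0, ERR=3593017255/1073741824
(3,4): OLD=1080585606867/17179869184 → NEW=0, ERR=1080585606867/17179869184
(4,0): OLD=30861825783/268435456 → NEW=0, ERR=30861825783/268435456
(4,1): OLD=1574989182679/8589934592 → NEW=255, ERR=-615444138281/8589934592
(4,2): OLD=6218046693817/137438953472 → NEW=0, ERR=6218046693817/137438953472
(4,3): OLD=410035192584279/2199023255552 → NEW=255, ERR=-150715737581481/2199023255552
Target (4,3): original=161, with diffused error = 410035192584279/2199023255552

Answer: 410035192584279/2199023255552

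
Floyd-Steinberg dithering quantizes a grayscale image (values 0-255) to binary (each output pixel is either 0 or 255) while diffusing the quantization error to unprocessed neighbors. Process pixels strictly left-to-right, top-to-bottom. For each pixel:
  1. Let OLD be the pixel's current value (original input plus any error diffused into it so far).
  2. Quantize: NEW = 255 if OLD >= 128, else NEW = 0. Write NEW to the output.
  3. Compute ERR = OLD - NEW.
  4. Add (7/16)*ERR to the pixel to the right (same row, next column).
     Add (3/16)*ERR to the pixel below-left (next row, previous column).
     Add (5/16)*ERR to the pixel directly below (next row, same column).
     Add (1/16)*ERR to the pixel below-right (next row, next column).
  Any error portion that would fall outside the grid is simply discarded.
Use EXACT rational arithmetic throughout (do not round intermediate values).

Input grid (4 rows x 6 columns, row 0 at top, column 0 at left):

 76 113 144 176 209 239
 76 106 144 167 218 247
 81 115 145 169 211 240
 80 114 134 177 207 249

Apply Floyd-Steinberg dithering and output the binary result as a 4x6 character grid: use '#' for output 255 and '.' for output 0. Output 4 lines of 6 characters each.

(0,0): OLD=76 → NEW=0, ERR=76
(0,1): OLD=585/4 → NEW=255, ERR=-435/4
(0,2): OLD=6171/64 → NEW=0, ERR=6171/64
(0,3): OLD=223421/1024 → NEW=255, ERR=-37699/1024
(0,4): OLD=3160363/16384 → NEW=255, ERR=-1017557/16384
(0,5): OLD=55529517/262144 → NEW=255, ERR=-11317203/262144
(1,0): OLD=5079/64 → NEW=0, ERR=5079/64
(1,1): OLD=66337/512 → NEW=255, ERR=-64223/512
(1,2): OLD=1729397/16384 → NEW=0, ERR=1729397/16384
(1,3): OLD=12848753/65536 → NEW=255, ERR=-3862927/65536
(1,4): OLD=681189203/4194304 → NEW=255, ERR=-388358317/4194304
(1,5): OLD=12691510357/67108864 → NEW=255, ERR=-4421249963/67108864
(2,0): OLD=674043/8192 → NEW=0, ERR=674043/8192
(2,1): OLD=35795897/262144 → NEW=255, ERR=-31050823/262144
(2,2): OLD=449932779/4194304 → NEW=0, ERR=449932779/4194304
(2,3): OLD=6266220755/33554432 → NEW=255, ERR=-2290159405/33554432
(2,4): OLD=146209240697/1073741824 → NEW=255, ERR=-127594924423/1073741824
(2,5): OLD=2776884407007/17179869184 → NEW=255, ERR=-1603982234913/17179869184
(3,0): OLD=350238731/4194304 → NEW=0, ERR=350238731/4194304
(3,1): OLD=4656462063/33554432 → NEW=255, ERR=-3899918097/33554432
(3,2): OLD=25896801565/268435456 → NEW=0, ERR=25896801565/268435456
(3,3): OLD=3131919802743/17179869184 → NEW=255, ERR=-1248946839177/17179869184
(3,4): OLD=15982498294615/137438953472 → NEW=0, ERR=15982498294615/137438953472
(3,5): OLD=578942838972089/2199023255552 → NEW=255, ERR=18191908806329/2199023255552
Row 0: .#.###
Row 1: .#.###
Row 2: .#.###
Row 3: .#.#.#

Answer: .#.###
.#.###
.#.###
.#.#.#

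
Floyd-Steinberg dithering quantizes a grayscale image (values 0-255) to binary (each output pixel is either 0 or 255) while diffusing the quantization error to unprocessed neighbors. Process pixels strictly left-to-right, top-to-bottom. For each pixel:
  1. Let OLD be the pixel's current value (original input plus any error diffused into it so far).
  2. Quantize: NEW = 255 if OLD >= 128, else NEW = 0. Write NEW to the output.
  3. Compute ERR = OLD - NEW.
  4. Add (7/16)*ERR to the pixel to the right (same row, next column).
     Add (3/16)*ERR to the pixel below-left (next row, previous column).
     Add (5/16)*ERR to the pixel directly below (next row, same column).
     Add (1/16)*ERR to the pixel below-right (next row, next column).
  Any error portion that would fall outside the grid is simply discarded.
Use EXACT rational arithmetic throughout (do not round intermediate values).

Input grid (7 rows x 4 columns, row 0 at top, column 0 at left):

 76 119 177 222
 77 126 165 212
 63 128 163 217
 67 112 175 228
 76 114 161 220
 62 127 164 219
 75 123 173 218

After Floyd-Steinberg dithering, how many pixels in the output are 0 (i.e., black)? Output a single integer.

Answer: 11

Derivation:
(0,0): OLD=76 → NEW=0, ERR=76
(0,1): OLD=609/4 → NEW=255, ERR=-411/4
(0,2): OLD=8451/64 → NEW=255, ERR=-7869/64
(0,3): OLD=172245/1024 → NEW=255, ERR=-88875/1024
(1,0): OLD=5215/64 → NEW=0, ERR=5215/64
(1,1): OLD=56953/512 → NEW=0, ERR=56953/512
(1,2): OLD=2499341/16384 → NEW=255, ERR=-1678579/16384
(1,3): OLD=34700011/262144 → NEW=255, ERR=-32146709/262144
(2,0): OLD=895555/8192 → NEW=0, ERR=895555/8192
(2,1): OLD=51503985/262144 → NEW=255, ERR=-15342735/262144
(2,2): OLD=46838237/524288 → NEW=0, ERR=46838237/524288
(2,3): OLD=1773013977/8388608 → NEW=255, ERR=-366081063/8388608
(3,0): OLD=378278963/4194304 → NEW=0, ERR=378278963/4194304
(3,1): OLD=10519368557/67108864 → NEW=255, ERR=-6593391763/67108864
(3,2): OLD=159013862867/1073741824 → NEW=255, ERR=-114790302253/1073741824
(3,3): OLD=2975110887237/17179869184 → NEW=255, ERR=-1405755754683/17179869184
(4,0): OLD=92086520375/1073741824 → NEW=0, ERR=92086520375/1073741824
(4,1): OLD=914053948165/8589934592 → NEW=0, ERR=914053948165/8589934592
(4,2): OLD=41963698556677/274877906944 → NEW=255, ERR=-28130167714043/274877906944
(4,3): OLD=628812280693171/4398046511104 → NEW=255, ERR=-492689579638349/4398046511104
(5,0): OLD=14946837774759/137438953472 → NEW=0, ERR=14946837774759/137438953472
(5,1): OLD=853239913537105/4398046511104 → NEW=255, ERR=-268261946794415/4398046511104
(5,2): OLD=200067308843687/2199023255552 → NEW=0, ERR=200067308843687/2199023255552
(5,3): OLD=15298166717103601/70368744177664 → NEW=255, ERR=-2645863048200719/70368744177664
(6,0): OLD=6864364016902995/70368744177664 → NEW=0, ERR=6864364016902995/70368744177664
(6,1): OLD=191934523506081077/1125899906842624 → NEW=255, ERR=-95169952738788043/1125899906842624
(6,2): OLD=2766797098915700899/18014398509481984 → NEW=255, ERR=-1826874521002205021/18014398509481984
(6,3): OLD=48298347046408288629/288230376151711744 → NEW=255, ERR=-25200398872278206091/288230376151711744
Output grid:
  Row 0: .###  (1 black, running=1)
  Row 1: ..##  (2 black, running=3)
  Row 2: .#.#  (2 black, running=5)
  Row 3: .###  (1 black, running=6)
  Row 4: ..##  (2 black, running=8)
  Row 5: .#.#  (2 black, running=10)
  Row 6: .###  (1 black, running=11)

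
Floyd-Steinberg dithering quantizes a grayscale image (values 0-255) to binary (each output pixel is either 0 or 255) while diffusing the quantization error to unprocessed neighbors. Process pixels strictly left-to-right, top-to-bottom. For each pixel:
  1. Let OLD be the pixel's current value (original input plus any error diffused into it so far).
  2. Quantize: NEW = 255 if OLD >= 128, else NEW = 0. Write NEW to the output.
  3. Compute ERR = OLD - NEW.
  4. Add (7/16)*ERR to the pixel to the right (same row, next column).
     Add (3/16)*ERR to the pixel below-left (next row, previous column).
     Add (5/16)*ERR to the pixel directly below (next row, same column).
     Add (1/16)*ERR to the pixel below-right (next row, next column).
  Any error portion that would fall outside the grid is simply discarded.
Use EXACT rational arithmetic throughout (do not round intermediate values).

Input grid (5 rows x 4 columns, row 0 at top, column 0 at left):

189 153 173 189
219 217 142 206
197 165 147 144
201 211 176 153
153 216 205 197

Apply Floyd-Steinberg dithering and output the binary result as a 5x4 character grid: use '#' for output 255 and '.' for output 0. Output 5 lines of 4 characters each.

(0,0): OLD=189 → NEW=255, ERR=-66
(0,1): OLD=993/8 → NEW=0, ERR=993/8
(0,2): OLD=29095/128 → NEW=255, ERR=-3545/128
(0,3): OLD=362257/2048 → NEW=255, ERR=-159983/2048
(1,0): OLD=28371/128 → NEW=255, ERR=-4269/128
(1,1): OLD=237445/1024 → NEW=255, ERR=-23675/1024
(1,2): OLD=3812265/32768 → NEW=0, ERR=3812265/32768
(1,3): OLD=120983023/524288 → NEW=255, ERR=-12710417/524288
(2,0): OLD=2985863/16384 → NEW=255, ERR=-1192057/16384
(2,1): OLD=76374653/524288 → NEW=255, ERR=-57318787/524288
(2,2): OLD=135827777/1048576 → NEW=255, ERR=-131559103/1048576
(2,3): OLD=1489893693/16777216 → NEW=0, ERR=1489893693/16777216
(3,0): OLD=1323424727/8388608 → NEW=255, ERR=-815670313/8388608
(3,1): OLD=14256993801/134217728 → NEW=0, ERR=14256993801/134217728
(3,2): OLD=414642091895/2147483648 → NEW=255, ERR=-132966238345/2147483648
(3,3): OLD=5010375222465/34359738368 → NEW=255, ERR=-3751358061375/34359738368
(4,0): OLD=306082354507/2147483648 → NEW=255, ERR=-241525975733/2147483648
(4,1): OLD=3131935423137/17179869184 → NEW=255, ERR=-1248931218783/17179869184
(4,2): OLD=76973321945409/549755813888 → NEW=255, ERR=-63214410596031/549755813888
(4,3): OLD=956181449276439/8796093022208 → NEW=0, ERR=956181449276439/8796093022208
Row 0: #.##
Row 1: ##.#
Row 2: ###.
Row 3: #.##
Row 4: ###.

Answer: #.##
##.#
###.
#.##
###.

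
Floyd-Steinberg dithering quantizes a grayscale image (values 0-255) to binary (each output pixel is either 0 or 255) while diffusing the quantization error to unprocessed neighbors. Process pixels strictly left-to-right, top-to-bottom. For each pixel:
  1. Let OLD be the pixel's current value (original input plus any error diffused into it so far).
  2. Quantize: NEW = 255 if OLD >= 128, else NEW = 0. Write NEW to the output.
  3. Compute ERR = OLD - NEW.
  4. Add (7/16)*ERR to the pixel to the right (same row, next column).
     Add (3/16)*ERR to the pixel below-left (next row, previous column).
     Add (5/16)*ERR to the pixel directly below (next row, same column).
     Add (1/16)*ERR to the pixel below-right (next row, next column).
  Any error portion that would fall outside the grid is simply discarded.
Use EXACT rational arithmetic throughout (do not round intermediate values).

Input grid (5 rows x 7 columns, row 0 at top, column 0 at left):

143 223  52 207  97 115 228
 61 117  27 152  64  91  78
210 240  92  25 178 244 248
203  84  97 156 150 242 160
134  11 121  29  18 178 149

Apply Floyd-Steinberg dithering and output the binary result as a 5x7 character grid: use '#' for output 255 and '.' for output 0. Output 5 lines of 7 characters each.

Answer: ##.#.##
...#...
##..###
#.##.##
#....#.

Derivation:
(0,0): OLD=143 → NEW=255, ERR=-112
(0,1): OLD=174 → NEW=255, ERR=-81
(0,2): OLD=265/16 → NEW=0, ERR=265/16
(0,3): OLD=54847/256 → NEW=255, ERR=-10433/256
(0,4): OLD=324281/4096 → NEW=0, ERR=324281/4096
(0,5): OLD=9806607/65536 → NEW=255, ERR=-6905073/65536
(0,6): OLD=190739817/1048576 → NEW=255, ERR=-76647063/1048576
(1,0): OLD=173/16 → NEW=0, ERR=173/16
(1,1): OLD=11843/128 → NEW=0, ERR=11843/128
(1,2): OLD=245559/4096 → NEW=0, ERR=245559/4096
(1,3): OLD=2971607/16384 → NEW=255, ERR=-1206313/16384
(1,4): OLD=35888513/1048576 → NEW=0, ERR=35888513/1048576
(1,5): OLD=539307577/8388608 → NEW=0, ERR=539307577/8388608
(1,6): OLD=10294403959/134217728 → NEW=0, ERR=10294403959/134217728
(2,0): OLD=472529/2048 → NEW=255, ERR=-49711/2048
(2,1): OLD=17708531/65536 → NEW=255, ERR=996851/65536
(2,2): OLD=114679529/1048576 → NEW=0, ERR=114679529/1048576
(2,3): OLD=503347793/8388608 → NEW=0, ERR=503347793/8388608
(2,4): OLD=14925010565/67108864 → NEW=255, ERR=-2187749755/67108864
(2,5): OLD=571979061243/2147483648 → NEW=255, ERR=24370731003/2147483648
(2,6): OLD=9653425288717/34359738368 → NEW=255, ERR=891692004877/34359738368
(3,0): OLD=207897721/1048576 → NEW=255, ERR=-59489159/1048576
(3,1): OLD=695598333/8388608 → NEW=0, ERR=695598333/8388608
(3,2): OLD=12056564707/67108864 → NEW=255, ERR=-5056195613/67108864
(3,3): OLD=38255126891/268435456 → NEW=255, ERR=-30195914389/268435456
(3,4): OLD=3314918816633/34359738368 → NEW=0, ERR=3314918816633/34359738368
(3,5): OLD=79874972648819/274877906944 → NEW=255, ERR=9781106378099/274877906944
(3,6): OLD=810942320186797/4398046511104 → NEW=255, ERR=-310559540144723/4398046511104
(4,0): OLD=17692404191/134217728 → NEW=255, ERR=-16533116449/134217728
(4,1): OLD=-74413414405/2147483648 → NEW=0, ERR=-74413414405/2147483648
(4,2): OLD=2281014371525/34359738368 → NEW=0, ERR=2281014371525/34359738368
(4,3): OLD=9970309145255/274877906944 → NEW=0, ERR=9970309145255/274877906944
(4,4): OLD=139988228340969/2199023255552 → NEW=0, ERR=139988228340969/2199023255552
(4,5): OLD=14760591158740533/70368744177664 → NEW=255, ERR=-3183438606563787/70368744177664
(4,6): OLD=123134215894819971/1125899906842624 → NEW=0, ERR=123134215894819971/1125899906842624
Row 0: ##.#.##
Row 1: ...#...
Row 2: ##..###
Row 3: #.##.##
Row 4: #....#.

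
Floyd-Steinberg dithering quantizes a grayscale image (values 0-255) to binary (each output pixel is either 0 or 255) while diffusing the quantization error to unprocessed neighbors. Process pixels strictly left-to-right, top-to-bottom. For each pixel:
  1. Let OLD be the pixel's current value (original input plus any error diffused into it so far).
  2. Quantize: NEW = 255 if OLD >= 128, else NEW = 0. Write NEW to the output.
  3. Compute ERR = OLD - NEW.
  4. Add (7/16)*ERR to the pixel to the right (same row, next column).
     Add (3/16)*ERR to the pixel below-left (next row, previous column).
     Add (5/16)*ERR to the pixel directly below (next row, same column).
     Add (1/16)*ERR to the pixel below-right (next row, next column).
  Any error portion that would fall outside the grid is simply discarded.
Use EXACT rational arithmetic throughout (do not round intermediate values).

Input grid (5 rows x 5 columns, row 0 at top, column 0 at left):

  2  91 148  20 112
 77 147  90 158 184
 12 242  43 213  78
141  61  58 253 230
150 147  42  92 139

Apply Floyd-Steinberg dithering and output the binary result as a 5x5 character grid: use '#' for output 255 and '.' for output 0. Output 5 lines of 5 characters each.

(0,0): OLD=2 → NEW=0, ERR=2
(0,1): OLD=735/8 → NEW=0, ERR=735/8
(0,2): OLD=24089/128 → NEW=255, ERR=-8551/128
(0,3): OLD=-18897/2048 → NEW=0, ERR=-18897/2048
(0,4): OLD=3537737/32768 → NEW=0, ERR=3537737/32768
(1,0): OLD=12141/128 → NEW=0, ERR=12141/128
(1,1): OLD=209723/1024 → NEW=255, ERR=-51397/1024
(1,2): OLD=1676951/32768 → NEW=0, ERR=1676951/32768
(1,3): OLD=25372139/131072 → NEW=255, ERR=-8051221/131072
(1,4): OLD=399062753/2097152 → NEW=255, ERR=-135711007/2097152
(2,0): OLD=528057/16384 → NEW=0, ERR=528057/16384
(2,1): OLD=134185923/524288 → NEW=255, ERR=492483/524288
(2,2): OLD=375383689/8388608 → NEW=0, ERR=375383689/8388608
(2,3): OLD=27440438539/134217728 → NEW=255, ERR=-6785082101/134217728
(2,4): OLD=68336177293/2147483648 → NEW=0, ERR=68336177293/2147483648
(3,0): OLD=1268760297/8388608 → NEW=255, ERR=-870334743/8388608
(3,1): OLD=1765426549/67108864 → NEW=0, ERR=1765426549/67108864
(3,2): OLD=159071547735/2147483648 → NEW=0, ERR=159071547735/2147483648
(3,3): OLD=1195601853679/4294967296 → NEW=255, ERR=100385193199/4294967296
(3,4): OLD=16974415147371/68719476736 → NEW=255, ERR=-549051420309/68719476736
(4,0): OLD=131544163527/1073741824 → NEW=0, ERR=131544163527/1073741824
(4,1): OLD=7429377026311/34359738368 → NEW=255, ERR=-1332356257529/34359738368
(4,2): OLD=29802117229257/549755813888 → NEW=0, ERR=29802117229257/549755813888
(4,3): OLD=1109646984428039/8796093022208 → NEW=0, ERR=1109646984428039/8796093022208
(4,4): OLD=27184235739060657/140737488355328 → NEW=255, ERR=-8703823791547983/140737488355328
Row 0: ..#..
Row 1: .#.##
Row 2: .#.#.
Row 3: #..##
Row 4: .#..#

Answer: ..#..
.#.##
.#.#.
#..##
.#..#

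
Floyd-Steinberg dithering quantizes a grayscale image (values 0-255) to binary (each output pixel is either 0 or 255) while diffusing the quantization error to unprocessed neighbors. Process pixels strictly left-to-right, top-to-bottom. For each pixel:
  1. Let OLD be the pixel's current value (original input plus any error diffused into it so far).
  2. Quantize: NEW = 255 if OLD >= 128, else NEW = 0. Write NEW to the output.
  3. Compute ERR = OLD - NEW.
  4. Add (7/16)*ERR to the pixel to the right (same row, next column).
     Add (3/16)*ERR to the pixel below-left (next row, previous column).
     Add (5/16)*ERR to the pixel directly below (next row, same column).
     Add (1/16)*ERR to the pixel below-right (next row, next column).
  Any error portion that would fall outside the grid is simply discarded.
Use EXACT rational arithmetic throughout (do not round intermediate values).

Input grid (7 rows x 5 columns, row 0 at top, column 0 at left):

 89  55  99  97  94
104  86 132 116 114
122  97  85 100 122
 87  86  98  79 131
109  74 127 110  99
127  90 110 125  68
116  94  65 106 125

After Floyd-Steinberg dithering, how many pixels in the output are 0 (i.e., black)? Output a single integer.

Answer: 21

Derivation:
(0,0): OLD=89 → NEW=0, ERR=89
(0,1): OLD=1503/16 → NEW=0, ERR=1503/16
(0,2): OLD=35865/256 → NEW=255, ERR=-29415/256
(0,3): OLD=191407/4096 → NEW=0, ERR=191407/4096
(0,4): OLD=7500233/65536 → NEW=0, ERR=7500233/65536
(1,0): OLD=38253/256 → NEW=255, ERR=-27027/256
(1,1): OLD=108923/2048 → NEW=0, ERR=108923/2048
(1,2): OLD=8781463/65536 → NEW=255, ERR=-7930217/65536
(1,3): OLD=24101579/262144 → NEW=0, ERR=24101579/262144
(1,4): OLD=809116417/4194304 → NEW=255, ERR=-260431103/4194304
(2,0): OLD=3243385/32768 → NEW=0, ERR=3243385/32768
(2,1): OLD=133837379/1048576 → NEW=0, ERR=133837379/1048576
(2,2): OLD=2073495177/16777216 → NEW=0, ERR=2073495177/16777216
(2,3): OLD=43915208331/268435456 → NEW=255, ERR=-24535832949/268435456
(2,4): OLD=293577243405/4294967296 → NEW=0, ERR=293577243405/4294967296
(3,0): OLD=2380071529/16777216 → NEW=255, ERR=-1898118551/16777216
(3,1): OLD=14193354165/134217728 → NEW=0, ERR=14193354165/134217728
(3,2): OLD=746148237655/4294967296 → NEW=255, ERR=-349068422825/4294967296
(3,3): OLD=304254945247/8589934592 → NEW=0, ERR=304254945247/8589934592
(3,4): OLD=22284913301243/137438953472 → NEW=255, ERR=-12762019834117/137438953472
(4,0): OLD=200731038087/2147483648 → NEW=0, ERR=200731038087/2147483648
(4,1): OLD=8633288860551/68719476736 → NEW=0, ERR=8633288860551/68719476736
(4,2): OLD=186714640943817/1099511627776 → NEW=255, ERR=-93660824139063/1099511627776
(4,3): OLD=1078587868608391/17592186044416 → NEW=0, ERR=1078587868608391/17592186044416
(4,4): OLD=27871559208644657/281474976710656 → NEW=0, ERR=27871559208644657/281474976710656
(5,0): OLD=197654809403125/1099511627776 → NEW=255, ERR=-82720655679755/1099511627776
(5,1): OLD=758353541083295/8796093022208 → NEW=0, ERR=758353541083295/8796093022208
(5,2): OLD=39532216636339479/281474976710656 → NEW=255, ERR=-32243902424877801/281474976710656
(5,3): OLD=120791793145543129/1125899906842624 → NEW=0, ERR=120791793145543129/1125899906842624
(5,4): OLD=2696982458427406979/18014398509481984 → NEW=255, ERR=-1896689161490498941/18014398509481984
(6,0): OLD=15291783045277733/140737488355328 → NEW=0, ERR=15291783045277733/140737488355328
(6,1): OLD=640851699051391403/4503599627370496 → NEW=255, ERR=-507566205928085077/4503599627370496
(6,2): OLD=389046507759660809/72057594037927936 → NEW=0, ERR=389046507759660809/72057594037927936
(6,3): OLD=132571669890562502051/1152921504606846976 → NEW=0, ERR=132571669890562502051/1152921504606846976
(6,4): OLD=2750594962951707969333/18446744073709551616 → NEW=255, ERR=-1953324775844227692747/18446744073709551616
Output grid:
  Row 0: ..#..  (4 black, running=4)
  Row 1: #.#.#  (2 black, running=6)
  Row 2: ...#.  (4 black, running=10)
  Row 3: #.#.#  (2 black, running=12)
  Row 4: ..#..  (4 black, running=16)
  Row 5: #.#.#  (2 black, running=18)
  Row 6: .#..#  (3 black, running=21)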